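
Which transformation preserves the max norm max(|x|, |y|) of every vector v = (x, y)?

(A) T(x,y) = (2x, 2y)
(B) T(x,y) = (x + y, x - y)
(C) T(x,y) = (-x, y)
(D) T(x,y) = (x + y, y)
C

A transformation preserves a norm if ||T(v)|| = ||v|| for every v; a single vector where the norm changes rules an option out.

(A) T(x,y) = (2x, 2y): v = (1, 0) has norm max(|1|, |0|) = 1, but T(v) = (2, 0) has norm 2 -- not preserved.
(B) T(x,y) = (x + y, x - y): v = (1, 1) has norm max(|1|, |1|) = 1, but T(v) = (2, 0) has norm 2 -- not preserved.
(C) T(x,y) = (-x, y): preserves the norm -- it only permutes the coordinates and/or flips signs, which leaves max(|x|, |y|) unchanged.
(D) T(x,y) = (x + y, y): v = (1, 1) has norm max(|1|, |1|) = 1, but T(v) = (2, 1) has norm 2 -- not preserved.

Therefore the answer is (C).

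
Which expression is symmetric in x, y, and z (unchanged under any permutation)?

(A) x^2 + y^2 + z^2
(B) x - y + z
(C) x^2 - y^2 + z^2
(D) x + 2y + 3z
A

A symmetric expression is unchanged when the variables are permuted; here the transformation to test is the swap (x, y) -> (y, x).
A symmetric expression must survive every permutation; the single swap x <-> y already eliminates the distractors, and the keyed expression is also unchanged by x <-> z and y <-> z (each variable enters it in exactly the same way).
Substitute the transformed coordinates into each option and compare with the original:
(A) x^2 + y^2 + z^2  ->  (y)^2 + (x)^2 + z^2 = x^2 + y^2 + z^2   [equals x^2 + y^2 + z^2: invariant]
(B) x - y + z  ->  (y) - (x) + z = -x + y + z   [differs from x - y + z: not invariant]
(C) x^2 - y^2 + z^2  ->  (y)^2 - (x)^2 + z^2 = -x^2 + y^2 + z^2   [differs from x^2 - y^2 + z^2: not invariant]
(D) x + 2y + 3z  ->  (y) + 2(x) + 3z = 2x + y + 3z   [differs from x + 2y + 3z: not invariant]

Only option (A), x^2 + y^2 + z^2, is unchanged by the transformation.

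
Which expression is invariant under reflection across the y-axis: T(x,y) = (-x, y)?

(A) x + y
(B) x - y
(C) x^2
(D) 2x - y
C

The map is reflection across the y-axis: T(x,y) = (-x, y).
Substitute the transformed coordinates into each option and compare with the original:
(A) x + y  ->  (-x) + (y) = -x + y   [differs from x + y: not invariant]
(B) x - y  ->  (-x) - (y) = -x - y   [differs from x - y: not invariant]
(C) x^2  ->  (-x)^2 = x^2   [equals x^2: invariant]
(D) 2x - y  ->  2(-x) - (y) = -2x - y   [differs from 2x - y: not invariant]

Only option (C), x^2, is unchanged by the transformation.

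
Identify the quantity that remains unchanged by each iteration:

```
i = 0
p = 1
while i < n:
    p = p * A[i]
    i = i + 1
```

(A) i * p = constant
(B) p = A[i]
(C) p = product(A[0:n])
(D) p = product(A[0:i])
D

A loop invariant must hold before the first iteration and be re-established by every execution of the body.

(D) p = product(A[0:i]): Initially i = 0 and p = 1 = product of the empty slice A[0:0]. If p = product(A[0:i]) holds at the top of an iteration, the body sets p to product(A[0:i]) * A[i] = product(A[0:i+1]) and then i to i+1, so the property is restored. At exit i = n, giving p = product(A[0:n]).

The other options fail:
(A) i * p = constant: initially i * p = 0, but after one iteration it is 1 * A[0], which is nonzero in general.
(B) p = A[i]: after the first iteration p = A[0] but i = 1; in general p is a product of several elements, not a single one.
(C) p = product(A[0:n]): false before the loop (p = 1, not the full product) -- it only becomes true at exit.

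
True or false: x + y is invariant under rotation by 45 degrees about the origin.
False

Applying rotation by 45 degrees: x' = x*cos(45 degrees) - y*sin(45 degrees) = sqrt(2)x/2 - sqrt(2)y/2, y' = x*sin(45 degrees) + y*cos(45 degrees) = sqrt(2)x/2 + sqrt(2)y/2

Substituting into x + y:
(sqrt(2)x/2 - sqrt(2)y/2) + (sqrt(2)x/2 + sqrt(2)y/2)
= sqrt(2)x

This differs from the original expression x + y, so it is NOT invariant.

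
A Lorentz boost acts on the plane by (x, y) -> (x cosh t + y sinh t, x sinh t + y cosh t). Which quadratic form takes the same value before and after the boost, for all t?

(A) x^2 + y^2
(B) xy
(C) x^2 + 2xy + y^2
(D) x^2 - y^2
D

Write x' = x cosh t + y sinh t, y' = x sinh t + y cosh t and substitute into each option:
(A) x^2 + y^2: (x cosh t + y sinh t)^2 + (x sinh t + y cosh t)^2 = (x^2 + y^2)(cosh^2 t + sinh^2 t) + 4xy sinh t cosh t = (x^2 + y^2) cosh 2t + 2xy sinh 2t   [not invariant for t != 0]
(B) xy: (x cosh t + y sinh t)(x sinh t + y cosh t) = xy(cosh^2 t + sinh^2 t) + (x^2 + y^2) sinh t cosh t = xy cosh 2t + (x^2 + y^2)(sinh 2t)/2   [not invariant for t != 0]
(C) x^2 + 2xy + y^2: (x' + y')^2 with x' + y' = (x + y)(cosh t + sinh t) = (x + y)e^t, so it becomes (x + y)^2 e^(2t)   [not invariant for t != 0]
(D) x^2 - y^2: (x cosh t + y sinh t)^2 - (x sinh t + y cosh t)^2 = x^2(cosh^2 t - sinh^2 t) + 2xy(cosh t sinh t - sinh t cosh t) + y^2(sinh^2 t - cosh^2 t) = x^2 - y^2   [invariant, using cosh^2 t - sinh^2 t = 1]

Only (D) x^2 - y^2 is unchanged; it is the Minkowski form preserved by Lorentz boosts, just as x^2 + y^2 is preserved by ordinary rotations.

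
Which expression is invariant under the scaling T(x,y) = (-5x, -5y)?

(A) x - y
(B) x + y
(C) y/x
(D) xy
C

Under the uniform scaling T(x,y) = (-5x, -5y):
Substitute the transformed coordinates into each option and compare with the original:
(A) x - y  ->  (-5x) - (-5y) = -5x + 5y   [differs from x - y: not invariant]
(B) x + y  ->  (-5x) + (-5y) = -5x - 5y   [differs from x + y: not invariant]
(C) y/x  ->  (-5y)/(-5x) = y/x   [equals y/x: invariant]
(D) xy  ->  (-5x)(-5y) = 25xy   [differs from xy: not invariant]

Only option (C), y/x, is unchanged by the transformation.
The common factor -5 cancels in a ratio of coordinates, while sums, products and sums of squares pick up factors of -5 or 25.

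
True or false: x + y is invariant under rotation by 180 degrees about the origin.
False

Applying rotation by 180 degrees: x' = x*cos(180 degrees) - y*sin(180 degrees) = -x, y' = x*sin(180 degrees) + y*cos(180 degrees) = -y

Substituting into x + y:
(-x) + (-y)
= -x - y

This differs from the original expression x + y, so it is NOT invariant.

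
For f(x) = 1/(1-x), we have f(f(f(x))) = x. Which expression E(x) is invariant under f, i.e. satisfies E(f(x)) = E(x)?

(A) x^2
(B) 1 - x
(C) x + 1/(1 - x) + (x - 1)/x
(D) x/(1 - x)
C

Replace x by f(x) = 1/(1 - x) in each option and simplify. As a quick numerical cross-check, also compare E(5) with E(f(5)) = E(-1/4).

(A) x^2  ->  (1/(1 - x))^2 = (x - 1)^(-2); check: E(5) = 25 but E(-1/4) = 1/16.   [not invariant]
(B) 1 - x  ->  1 - (1/(1 - x)) = x/(x - 1); check: E(5) = -4 but E(-1/4) = 5/4.   [not invariant]
(C) x + 1/(1 - x) + (x - 1)/x  ->  (1/(1 - x)) + 1/(1 - (1/(1 - x))) + ((1/(1 - x)) - 1)/(1/(1 - x)), which simplifies back to x + 1/(1 - x) + (x - 1)/x; check: E(5) = 111/20, E(-1/4) = 111/20.   [invariant]
(D) x/(1 - x)  ->  (1/(1 - x))/(1 - (1/(1 - x))) = -1/x; check: E(5) = -5/4 but E(-1/4) = -1/5.   [not invariant]

Only (C) is unchanged. Indeed f(f(x)) = 1/(1 - 1/(1-x)) = (1-x)/(-x) = (x-1)/x, so E(x) = x + f(x) + f(f(x)) is the sum over the whole 3-cycle; applying f just permutes the three terms cyclically (x -> f(x) -> f(f(x)) -> x), leaving the sum unchanged.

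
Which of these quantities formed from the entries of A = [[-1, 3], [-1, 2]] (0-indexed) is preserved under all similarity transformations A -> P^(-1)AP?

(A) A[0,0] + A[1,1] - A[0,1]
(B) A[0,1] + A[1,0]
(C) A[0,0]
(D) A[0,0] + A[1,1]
D

A[0,0] + A[1,1] is the trace of A. By the cyclic property of the trace, tr(P^(-1)AP) = tr(APP^(-1)) = tr(A), so it is the same for every matrix similar to A.

The other combinations are not similarity invariants. For example, take P = [[2, 1], [1, 1]] (det P = 1), so P^(-1) = [[1, -1], [-1, 2]] and
B = P^(-1)AP = [[1, 1], [-1, 0]].
Evaluating each option on A and on B:
(A) A[0,0] + A[1,1] - A[0,1]: -2 for A, 0 for B -> changes
(B) A[0,1] + A[1,0]: 2 for A, 0 for B -> changes
(C) A[0,0]: -1 for A, 1 for B -> changes
(D) A[0,0] + A[1,1]: 1 for A, 1 for B -> unchanged

Only (D) A[0,0] + A[1,1] = 1 survives (and it does so for every P, not just this one), so it is the invariant.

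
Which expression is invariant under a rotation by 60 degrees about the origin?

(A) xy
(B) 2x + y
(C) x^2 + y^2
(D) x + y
C

A rotation by 60 degrees sends (x, y) to (x/2 - sqrt(3)y/2, sqrt(3)x/2 + y/2).
Substitute the transformed coordinates into each option and compare with the original:
(A) xy  ->  (x/2 - sqrt(3)y/2)(sqrt(3)x/2 + y/2) = sqrt(3)x^2/4 - xy/2 - sqrt(3)y^2/4   [differs from xy: not invariant]
(B) 2x + y  ->  2(x/2 - sqrt(3)y/2) + (sqrt(3)x/2 + y/2) = sqrt(3)x/2 + x - sqrt(3)y + y/2   [differs from 2x + y: not invariant]
(C) x^2 + y^2  ->  (x/2 - sqrt(3)y/2)^2 + (sqrt(3)x/2 + y/2)^2 = x^2 + y^2   [equals x^2 + y^2: invariant]
(D) x + y  ->  (x/2 - sqrt(3)y/2) + (sqrt(3)x/2 + y/2) = x/2 + sqrt(3)x/2 - sqrt(3)y/2 + y/2   [differs from x + y: not invariant]

Only option (C), x^2 + y^2, is unchanged by the transformation.
Geometrically, x^2 + y^2 is the squared distance from the origin, which every rotation about the origin preserves.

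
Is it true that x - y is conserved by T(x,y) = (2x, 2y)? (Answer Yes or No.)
No

Substitute T(x,y) = (2x, 2y) into the expression and compare with the original.

Original: x - y
After applying T: (2x) - (2y) = 2x - 2y

This differs from the original x - y (difference: x - y), so the expression is NOT invariant.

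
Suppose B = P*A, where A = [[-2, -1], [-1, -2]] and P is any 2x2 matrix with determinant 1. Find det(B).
3

By the multiplicative property of determinants, det(B) = det(P*A) = det(P) * det(A) = det(A),
so the determinant is invariant under multiplication by any determinant-1 matrix; we just need det(A).

det(A) = (-2)(-2) - (-1)(-1) = 4 - 1 = 3

Therefore det(B) = 1 * 3 = 3.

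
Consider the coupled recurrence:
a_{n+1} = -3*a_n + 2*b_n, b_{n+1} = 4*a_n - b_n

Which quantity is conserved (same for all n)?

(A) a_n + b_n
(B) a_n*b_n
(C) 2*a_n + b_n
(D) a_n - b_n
A

Replace a_n by a_{n+1} = -3*a_n + 2*b_n and b_n by b_{n+1} = 4*a_n - b_n in each option and simplify:
(A) a_n + b_n  ->  (-3*a_n + 2*b_n) + (4*a_n - b_n) = a_n + b_n   [conserved]
(B) a_n*b_n  ->  (-3*a_n + 2*b_n)*(4*a_n - b_n) = -12*a_n^2 + 11*a_n*b_n - 2*b_n^2   [not conserved]
(C) 2*a_n + b_n  ->  2*(-3*a_n + 2*b_n) + (4*a_n - b_n) = -2*a_n + 3*b_n   [not conserved]
(D) a_n - b_n  ->  (-3*a_n + 2*b_n) - (4*a_n - b_n) = -7*a_n + 3*b_n   [not conserved]

Only (A) a_n + b_n returns to itself after one step, so it is the conserved quantity.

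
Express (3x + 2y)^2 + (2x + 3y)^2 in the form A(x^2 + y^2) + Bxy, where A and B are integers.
13(x^2 + y^2) + 24xy

Expanding: (3x + 2y)^2 = 9x^2 + 12xy + 4y^2
(2x + 3y)^2 = 4x^2 + 12xy + 9y^2
Sum = (9+4)(x^2+y^2) + 24xy = 13(x^2 + y^2) + 24xy
This is symmetric in x and y.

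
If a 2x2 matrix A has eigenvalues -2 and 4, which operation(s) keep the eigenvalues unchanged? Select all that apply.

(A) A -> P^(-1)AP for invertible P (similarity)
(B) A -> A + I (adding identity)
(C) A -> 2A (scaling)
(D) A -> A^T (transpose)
A and D

Eigenvalues are preserved by:
1. Similarity transformations: A -> P^(-1)AP (same characteristic polynomial)
2. Transpose: A^T has the same eigenvalues as A

Eigenvalues are NOT preserved by:
- Adding identity: eigenvalues become -2+1, 4+1
- Scaling: eigenvalues become -4, 8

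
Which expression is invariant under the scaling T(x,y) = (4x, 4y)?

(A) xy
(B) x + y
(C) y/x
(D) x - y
C

Under the uniform scaling T(x,y) = (4x, 4y):
Substitute the transformed coordinates into each option and compare with the original:
(A) xy  ->  (4x)(4y) = 16xy   [differs from xy: not invariant]
(B) x + y  ->  (4x) + (4y) = 4x + 4y   [differs from x + y: not invariant]
(C) y/x  ->  (4y)/(4x) = y/x   [equals y/x: invariant]
(D) x - y  ->  (4x) - (4y) = 4x - 4y   [differs from x - y: not invariant]

Only option (C), y/x, is unchanged by the transformation.
The common factor 4 cancels in a ratio of coordinates, while sums, products and sums of squares pick up factors of 4 or 16.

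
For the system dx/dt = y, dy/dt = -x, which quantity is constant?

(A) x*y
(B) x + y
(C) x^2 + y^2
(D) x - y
C

A first integral I satisfies dI/dt = 0 along every solution. Differentiate each option and use the equation of motion:
(A) d/dt[x*y] = (dx/dt)y + x(dy/dt) = y^2 - x^2, not identically 0
(B) d/dt[x + y] = y + (-x) = y - x, not identically 0
(C) d/dt[x^2 + y^2] = 2x*dx/dt + 2y*dy/dt = 2x*y + 2y*(-x) = 0
(D) d/dt[x - y] = y - (-x) = x + y, not identically 0

Only (C) has zero time-derivative. So x^2 + y^2 (the squared radius; trajectories are circles) is the conserved quantity.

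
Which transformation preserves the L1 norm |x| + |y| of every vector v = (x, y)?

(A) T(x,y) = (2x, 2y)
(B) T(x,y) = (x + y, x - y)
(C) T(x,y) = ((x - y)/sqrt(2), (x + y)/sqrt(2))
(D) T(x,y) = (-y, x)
D

A transformation preserves a norm if ||T(v)|| = ||v|| for every v; a single vector where the norm changes rules an option out.

(A) T(x,y) = (2x, 2y): v = (1, 0) has norm |1| + |0| = 1, but T(v) = (2, 0) has norm 2 -- not preserved.
(B) T(x,y) = (x + y, x - y): v = (1, 0) has norm |1| + |0| = 1, but T(v) = (1, 1) has norm 2 -- not preserved.
(C) T(x,y) = ((x - y)/sqrt(2), (x + y)/sqrt(2)): v = (1, 0) has norm |1| + |0| = 1, but T(v) = (sqrt(2)/2, sqrt(2)/2) has norm sqrt(2) -- not preserved.
(D) T(x,y) = (-y, x): preserves the norm -- it only permutes the coordinates and/or flips signs, which leaves |x| + |y| unchanged.

Therefore the answer is (D).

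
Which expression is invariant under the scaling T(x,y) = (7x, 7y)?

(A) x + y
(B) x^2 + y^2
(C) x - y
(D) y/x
D

Under the uniform scaling T(x,y) = (7x, 7y):
Substitute the transformed coordinates into each option and compare with the original:
(A) x + y  ->  (7x) + (7y) = 7x + 7y   [differs from x + y: not invariant]
(B) x^2 + y^2  ->  (7x)^2 + (7y)^2 = 49x^2 + 49y^2   [differs from x^2 + y^2: not invariant]
(C) x - y  ->  (7x) - (7y) = 7x - 7y   [differs from x - y: not invariant]
(D) y/x  ->  (7y)/(7x) = y/x   [equals y/x: invariant]

Only option (D), y/x, is unchanged by the transformation.
The common factor 7 cancels in a ratio of coordinates, while sums, products and sums of squares pick up factors of 7 or 49.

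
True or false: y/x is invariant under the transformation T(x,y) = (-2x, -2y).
True

Substitute T(x,y) = (-2x, -2y) into the expression and compare with the original.

Original: y/x
After applying T: (-2y)/(-2x) = y/x

This is identical to the original y/x, so the expression is invariant.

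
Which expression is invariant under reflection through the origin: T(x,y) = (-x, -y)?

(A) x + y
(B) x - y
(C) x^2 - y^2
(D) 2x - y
C

The map is reflection through the origin: T(x,y) = (-x, -y).
Substitute the transformed coordinates into each option and compare with the original:
(A) x + y  ->  (-x) + (-y) = -x - y   [differs from x + y: not invariant]
(B) x - y  ->  (-x) - (-y) = -x + y   [differs from x - y: not invariant]
(C) x^2 - y^2  ->  (-x)^2 - (-y)^2 = x^2 - y^2   [equals x^2 - y^2: invariant]
(D) 2x - y  ->  2(-x) - (-y) = -2x + y   [differs from 2x - y: not invariant]

Only option (C), x^2 - y^2, is unchanged by the transformation.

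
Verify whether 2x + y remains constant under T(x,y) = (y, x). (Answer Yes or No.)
No

Substitute T(x,y) = (y, x) into the expression and compare with the original.

Original: 2x + y
After applying T: 2(y) + (x) = x + 2y

This differs from the original 2x + y (difference: -x + y), so the expression is NOT invariant.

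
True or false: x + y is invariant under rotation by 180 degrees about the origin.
False

Applying rotation by 180 degrees: x' = x*cos(180 degrees) - y*sin(180 degrees) = -x, y' = x*sin(180 degrees) + y*cos(180 degrees) = -y

Substituting into x + y:
(-x) + (-y)
= -x - y

This differs from the original expression x + y, so it is NOT invariant.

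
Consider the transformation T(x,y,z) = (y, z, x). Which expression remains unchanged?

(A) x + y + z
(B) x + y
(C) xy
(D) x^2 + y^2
A

Apply T(x,y,z) = (y, z, x) to each option, i.e. replace (x, y, z) by the transformed coordinates.
Substitute the transformed coordinates into each option and compare with the original:
(A) x + y + z  ->  (y) + (z) + (x) = x + y + z   [equals x + y + z: invariant]
(B) x + y  ->  (y) + (z) = y + z   [differs from x + y: not invariant]
(C) xy  ->  (y)(z) = yz   [differs from xy: not invariant]
(D) x^2 + y^2  ->  (y)^2 + (z)^2 = y^2 + z^2   [differs from x^2 + y^2: not invariant]

Only option (A), x + y + z, is unchanged by the transformation.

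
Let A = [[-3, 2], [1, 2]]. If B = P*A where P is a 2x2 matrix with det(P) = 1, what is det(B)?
-8

By the multiplicative property of determinants, det(B) = det(P*A) = det(P) * det(A) = det(A),
so the determinant is invariant under multiplication by any determinant-1 matrix; we just need det(A).

det(A) = (-3)(2) - (2)(1) = -6 - 2 = -8

Therefore det(B) = 1 * (-8) = -8.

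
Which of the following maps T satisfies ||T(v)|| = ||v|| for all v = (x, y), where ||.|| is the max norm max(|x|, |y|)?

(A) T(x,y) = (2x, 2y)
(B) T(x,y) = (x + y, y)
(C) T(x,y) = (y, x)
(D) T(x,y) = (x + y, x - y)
C

A transformation preserves a norm if ||T(v)|| = ||v|| for every v; a single vector where the norm changes rules an option out.

(A) T(x,y) = (2x, 2y): v = (1, 0) has norm max(|1|, |0|) = 1, but T(v) = (2, 0) has norm 2 -- not preserved.
(B) T(x,y) = (x + y, y): v = (1, 1) has norm max(|1|, |1|) = 1, but T(v) = (2, 1) has norm 2 -- not preserved.
(C) T(x,y) = (y, x): preserves the norm -- it only permutes the coordinates and/or flips signs, which leaves max(|x|, |y|) unchanged.
(D) T(x,y) = (x + y, x - y): v = (1, 1) has norm max(|1|, |1|) = 1, but T(v) = (2, 0) has norm 2 -- not preserved.

Therefore the answer is (C).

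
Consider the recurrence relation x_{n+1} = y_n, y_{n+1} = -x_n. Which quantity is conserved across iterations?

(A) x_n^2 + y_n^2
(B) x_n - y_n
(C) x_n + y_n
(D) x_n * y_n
A

For the recurrence x_{n+1} = y_n, y_{n+1} = -x_n:

x_{n+1}^2 + y_{n+1}^2 = y_n^2 + (-x_n)^2 = x_n^2 + y_n^2
The sum of squares is conserved (like energy in a harmonic oscillator).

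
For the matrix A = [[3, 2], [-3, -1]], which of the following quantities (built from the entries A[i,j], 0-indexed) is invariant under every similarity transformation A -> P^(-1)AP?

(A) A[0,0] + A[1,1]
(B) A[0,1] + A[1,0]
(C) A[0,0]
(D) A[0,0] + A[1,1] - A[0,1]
A

A[0,0] + A[1,1] is the trace of A. By the cyclic property of the trace, tr(P^(-1)AP) = tr(APP^(-1)) = tr(A), so it is the same for every matrix similar to A.

The other combinations are not similarity invariants. For example, take P = [[1, -1], [0, 1]] (det P = 1), so P^(-1) = [[1, 1], [0, 1]] and
B = P^(-1)AP = [[0, 1], [-3, 2]].
Evaluating each option on A and on B:
(A) A[0,0] + A[1,1]: 2 for A, 2 for B -> unchanged
(B) A[0,1] + A[1,0]: -1 for A, -2 for B -> changes
(C) A[0,0]: 3 for A, 0 for B -> changes
(D) A[0,0] + A[1,1] - A[0,1]: 0 for A, 1 for B -> changes

Only (A) A[0,0] + A[1,1] = 2 survives (and it does so for every P, not just this one), so it is the invariant.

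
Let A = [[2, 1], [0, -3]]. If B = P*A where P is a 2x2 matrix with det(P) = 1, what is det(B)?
-6

By the multiplicative property of determinants, det(B) = det(P*A) = det(P) * det(A) = det(A),
so the determinant is invariant under multiplication by any determinant-1 matrix; we just need det(A).

det(A) = (2)(-3) - (1)(0) = -6 - 0 = -6

Therefore det(B) = 1 * (-6) = -6.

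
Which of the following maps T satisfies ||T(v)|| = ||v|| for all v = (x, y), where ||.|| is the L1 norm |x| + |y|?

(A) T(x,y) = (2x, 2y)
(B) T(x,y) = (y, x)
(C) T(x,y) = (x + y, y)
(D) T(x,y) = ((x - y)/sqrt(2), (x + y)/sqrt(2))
B

A transformation preserves a norm if ||T(v)|| = ||v|| for every v; a single vector where the norm changes rules an option out.

(A) T(x,y) = (2x, 2y): v = (1, 0) has norm |1| + |0| = 1, but T(v) = (2, 0) has norm 2 -- not preserved.
(B) T(x,y) = (y, x): preserves the norm -- it only permutes the coordinates and/or flips signs, which leaves |x| + |y| unchanged.
(C) T(x,y) = (x + y, y): v = (0, 1) has norm |0| + |1| = 1, but T(v) = (1, 1) has norm 2 -- not preserved.
(D) T(x,y) = ((x - y)/sqrt(2), (x + y)/sqrt(2)): v = (1, 0) has norm |1| + |0| = 1, but T(v) = (sqrt(2)/2, sqrt(2)/2) has norm sqrt(2) -- not preserved.

Therefore the answer is (B).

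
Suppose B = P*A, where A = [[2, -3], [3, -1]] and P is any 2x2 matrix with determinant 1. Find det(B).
7

By the multiplicative property of determinants, det(B) = det(P*A) = det(P) * det(A) = det(A),
so the determinant is invariant under multiplication by any determinant-1 matrix; we just need det(A).

det(A) = (2)(-1) - (-3)(3) = -2 - (-9) = 7

Therefore det(B) = 1 * 7 = 7.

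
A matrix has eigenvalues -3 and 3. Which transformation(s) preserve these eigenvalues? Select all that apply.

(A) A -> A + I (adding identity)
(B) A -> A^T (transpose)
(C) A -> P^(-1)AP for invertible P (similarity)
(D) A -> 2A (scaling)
B and C

Eigenvalues are preserved by:
1. Similarity transformations: A -> P^(-1)AP (same characteristic polynomial)
2. Transpose: A^T has the same eigenvalues as A

Eigenvalues are NOT preserved by:
- Adding identity: eigenvalues become -3+1, 3+1
- Scaling: eigenvalues become -6, 6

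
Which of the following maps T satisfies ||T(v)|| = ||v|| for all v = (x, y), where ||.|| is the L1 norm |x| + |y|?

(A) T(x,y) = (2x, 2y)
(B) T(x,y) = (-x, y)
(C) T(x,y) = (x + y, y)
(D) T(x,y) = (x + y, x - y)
B

A transformation preserves a norm if ||T(v)|| = ||v|| for every v; a single vector where the norm changes rules an option out.

(A) T(x,y) = (2x, 2y): v = (1, 0) has norm |1| + |0| = 1, but T(v) = (2, 0) has norm 2 -- not preserved.
(B) T(x,y) = (-x, y): preserves the norm -- it only permutes the coordinates and/or flips signs, which leaves |x| + |y| unchanged.
(C) T(x,y) = (x + y, y): v = (0, 1) has norm |0| + |1| = 1, but T(v) = (1, 1) has norm 2 -- not preserved.
(D) T(x,y) = (x + y, x - y): v = (1, 0) has norm |1| + |0| = 1, but T(v) = (1, 1) has norm 2 -- not preserved.

Therefore the answer is (B).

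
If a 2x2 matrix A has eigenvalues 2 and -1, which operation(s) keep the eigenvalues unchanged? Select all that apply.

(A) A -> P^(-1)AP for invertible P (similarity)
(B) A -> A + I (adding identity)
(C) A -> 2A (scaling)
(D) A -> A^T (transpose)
A and D

Eigenvalues are preserved by:
1. Similarity transformations: A -> P^(-1)AP (same characteristic polynomial)
2. Transpose: A^T has the same eigenvalues as A

Eigenvalues are NOT preserved by:
- Adding identity: eigenvalues become 2+1, -1+1
- Scaling: eigenvalues become 4, -2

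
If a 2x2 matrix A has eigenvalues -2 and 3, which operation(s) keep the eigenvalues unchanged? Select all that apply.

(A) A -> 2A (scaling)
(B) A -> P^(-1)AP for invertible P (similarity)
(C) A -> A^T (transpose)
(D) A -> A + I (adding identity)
B and C

Eigenvalues are preserved by:
1. Similarity transformations: A -> P^(-1)AP (same characteristic polynomial)
2. Transpose: A^T has the same eigenvalues as A

Eigenvalues are NOT preserved by:
- Adding identity: eigenvalues become -2+1, 3+1
- Scaling: eigenvalues become -4, 6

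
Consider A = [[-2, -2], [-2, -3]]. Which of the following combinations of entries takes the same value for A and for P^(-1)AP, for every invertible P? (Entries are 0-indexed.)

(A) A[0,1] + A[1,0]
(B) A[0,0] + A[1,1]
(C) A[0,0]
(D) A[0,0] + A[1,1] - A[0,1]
B

A[0,0] + A[1,1] is the trace of A. By the cyclic property of the trace, tr(P^(-1)AP) = tr(APP^(-1)) = tr(A), so it is the same for every matrix similar to A.

The other combinations are not similarity invariants. For example, take P = [[1, 1], [1, 2]] (det P = 1), so P^(-1) = [[2, -1], [-1, 1]] and
B = P^(-1)AP = [[-3, -4], [-1, -2]].
Evaluating each option on A and on B:
(A) A[0,1] + A[1,0]: -4 for A, -5 for B -> changes
(B) A[0,0] + A[1,1]: -5 for A, -5 for B -> unchanged
(C) A[0,0]: -2 for A, -3 for B -> changes
(D) A[0,0] + A[1,1] - A[0,1]: -3 for A, -1 for B -> changes

Only (B) A[0,0] + A[1,1] = -5 survives (and it does so for every P, not just this one), so it is the invariant.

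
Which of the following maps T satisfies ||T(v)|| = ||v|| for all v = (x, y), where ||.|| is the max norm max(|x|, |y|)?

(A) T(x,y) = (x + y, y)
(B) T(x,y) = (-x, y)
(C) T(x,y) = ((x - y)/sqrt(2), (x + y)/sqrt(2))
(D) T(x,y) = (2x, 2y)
B

A transformation preserves a norm if ||T(v)|| = ||v|| for every v; a single vector where the norm changes rules an option out.

(A) T(x,y) = (x + y, y): v = (1, 1) has norm max(|1|, |1|) = 1, but T(v) = (2, 1) has norm 2 -- not preserved.
(B) T(x,y) = (-x, y): preserves the norm -- it only permutes the coordinates and/or flips signs, which leaves max(|x|, |y|) unchanged.
(C) T(x,y) = ((x - y)/sqrt(2), (x + y)/sqrt(2)): v = (1, 0) has norm max(|1|, |0|) = 1, but T(v) = (sqrt(2)/2, sqrt(2)/2) has norm sqrt(2)/2 -- not preserved.
(D) T(x,y) = (2x, 2y): v = (1, 0) has norm max(|1|, |0|) = 1, but T(v) = (2, 0) has norm 2 -- not preserved.

Therefore the answer is (B).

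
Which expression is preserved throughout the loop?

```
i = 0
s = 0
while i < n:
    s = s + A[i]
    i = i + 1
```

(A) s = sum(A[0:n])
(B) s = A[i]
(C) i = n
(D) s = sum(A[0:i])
D

A loop invariant must hold before the first iteration and be re-established by every execution of the body.

(D) s = sum(A[0:i]): Initially i = 0 and s = 0 = sum of the empty slice A[0:0]. If s = sum(A[0:i]) holds at the top of an iteration, the body sets s to sum(A[0:i]) + A[i] = sum(A[0:i+1]) and then i to i+1, so s = sum(A[0:i]) holds again. At exit i = n, giving s = sum(A[0:n]).

The other options fail:
(A) s = sum(A[0:n]): false before the loop (s = 0, not the full sum) -- it only becomes true at exit.
(B) s = A[i]: after the first iteration s = A[0] but i = 1, so s = A[i] compares s with the wrong element (and fails in general).
(C) i = n: false initially (i = 0); it is the exit condition, not an invariant.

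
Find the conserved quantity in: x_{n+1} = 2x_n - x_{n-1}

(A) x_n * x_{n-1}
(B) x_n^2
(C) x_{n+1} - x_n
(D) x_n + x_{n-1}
C

For the recurrence x_{n+1} = 2x_n - x_{n-1}:

If x_{n+1} = 2x_n - x_{n-1}, then:
x_{n+1} - x_n = x_n - x_{n-1}
The first difference is constant throughout the sequence.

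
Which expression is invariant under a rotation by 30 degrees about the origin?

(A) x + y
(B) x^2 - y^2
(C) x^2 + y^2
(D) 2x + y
C

A rotation by 30 degrees sends (x, y) to (sqrt(3)x/2 - y/2, x/2 + sqrt(3)y/2).
Substitute the transformed coordinates into each option and compare with the original:
(A) x + y  ->  (sqrt(3)x/2 - y/2) + (x/2 + sqrt(3)y/2) = x/2 + sqrt(3)x/2 - y/2 + sqrt(3)y/2   [differs from x + y: not invariant]
(B) x^2 - y^2  ->  (sqrt(3)x/2 - y/2)^2 - (x/2 + sqrt(3)y/2)^2 = x^2/2 - sqrt(3)xy - y^2/2   [differs from x^2 - y^2: not invariant]
(C) x^2 + y^2  ->  (sqrt(3)x/2 - y/2)^2 + (x/2 + sqrt(3)y/2)^2 = x^2 + y^2   [equals x^2 + y^2: invariant]
(D) 2x + y  ->  2(sqrt(3)x/2 - y/2) + (x/2 + sqrt(3)y/2) = x/2 + sqrt(3)x - y + sqrt(3)y/2   [differs from 2x + y: not invariant]

Only option (C), x^2 + y^2, is unchanged by the transformation.
Geometrically, x^2 + y^2 is the squared distance from the origin, which every rotation about the origin preserves.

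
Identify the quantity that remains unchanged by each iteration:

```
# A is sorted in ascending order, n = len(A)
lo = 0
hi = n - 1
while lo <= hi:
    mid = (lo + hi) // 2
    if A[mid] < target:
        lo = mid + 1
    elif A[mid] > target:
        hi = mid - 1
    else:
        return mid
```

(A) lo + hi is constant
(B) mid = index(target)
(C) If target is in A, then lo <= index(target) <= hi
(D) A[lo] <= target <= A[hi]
C

A loop invariant must hold before the first iteration and be re-established by every execution of the body.

(C) If target is in A, then lo <= index(target) <= hi: Before the loop [lo, hi] = [0, n-1] covers every index. When A[mid] < target, sortedness puts target strictly to the right of mid, so setting lo = mid + 1 keeps index(target) in [lo, hi]; symmetrically for hi = mid - 1. Hence 'if target is in A then lo <= index(target) <= hi' holds after every iteration, and when lo > hi it proves target is absent.

The other options fail:
(A) lo + hi is constant: each iteration moves exactly one of lo, hi, so lo + hi changes (e.g. 0 + (n-1) becomes (mid+1) + (n-1)).
(B) mid = index(target): mid is just the current probe; it equals index(target) only on the iteration that returns.
(D) A[lo] <= target <= A[hi]: fails when target is not in A (e.g. target < A[0] already violates it before the loop), so it is not maintained in general.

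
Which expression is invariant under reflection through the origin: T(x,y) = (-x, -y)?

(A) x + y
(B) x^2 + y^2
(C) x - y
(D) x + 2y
B

The map is reflection through the origin: T(x,y) = (-x, -y).
Substitute the transformed coordinates into each option and compare with the original:
(A) x + y  ->  (-x) + (-y) = -x - y   [differs from x + y: not invariant]
(B) x^2 + y^2  ->  (-x)^2 + (-y)^2 = x^2 + y^2   [equals x^2 + y^2: invariant]
(C) x - y  ->  (-x) - (-y) = -x + y   [differs from x - y: not invariant]
(D) x + 2y  ->  (-x) + 2(-y) = -x - 2y   [differs from x + 2y: not invariant]

Only option (B), x^2 + y^2, is unchanged by the transformation.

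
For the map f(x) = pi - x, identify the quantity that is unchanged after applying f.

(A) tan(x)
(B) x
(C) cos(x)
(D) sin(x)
D

For f(x) = pi - x:
sin(pi - x) = sin(x), so sine is invariant under this transformation.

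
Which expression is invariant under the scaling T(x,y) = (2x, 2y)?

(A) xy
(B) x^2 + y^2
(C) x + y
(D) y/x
D

Under the uniform scaling T(x,y) = (2x, 2y):
Substitute the transformed coordinates into each option and compare with the original:
(A) xy  ->  (2x)(2y) = 4xy   [differs from xy: not invariant]
(B) x^2 + y^2  ->  (2x)^2 + (2y)^2 = 4x^2 + 4y^2   [differs from x^2 + y^2: not invariant]
(C) x + y  ->  (2x) + (2y) = 2x + 2y   [differs from x + y: not invariant]
(D) y/x  ->  (2y)/(2x) = y/x   [equals y/x: invariant]

Only option (D), y/x, is unchanged by the transformation.
The common factor 2 cancels in a ratio of coordinates, while sums, products and sums of squares pick up factors of 2 or 4.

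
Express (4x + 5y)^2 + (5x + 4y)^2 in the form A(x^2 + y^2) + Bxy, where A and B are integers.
41(x^2 + y^2) + 80xy

Expanding: (4x + 5y)^2 = 16x^2 + 40xy + 25y^2
(5x + 4y)^2 = 25x^2 + 40xy + 16y^2
Sum = (16+25)(x^2+y^2) + 80xy = 41(x^2 + y^2) + 80xy
This is symmetric in x and y.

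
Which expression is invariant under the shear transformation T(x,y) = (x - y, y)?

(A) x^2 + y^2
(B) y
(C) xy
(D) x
B

Under the shear T(x,y) = (x - y, y):
Substitute the transformed coordinates into each option and compare with the original:
(A) x^2 + y^2  ->  (x - y)^2 + (y)^2 = x^2 - 2xy + 2y^2   [differs from x^2 + y^2: not invariant]
(B) y  ->  (y) = y   [equals y: invariant]
(C) xy  ->  (x - y)(y) = xy - y^2   [differs from xy: not invariant]
(D) x  ->  (x - y) = x - y   [differs from x: not invariant]

Only option (B), y, is unchanged by the transformation.
A horizontal shear moves points parallel to the x-axis, so the y-coordinate (and any function of y alone) is unchanged.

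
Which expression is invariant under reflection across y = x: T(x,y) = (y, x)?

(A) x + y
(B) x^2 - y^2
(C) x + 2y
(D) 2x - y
A

The map is reflection across y = x: T(x,y) = (y, x).
Substitute the transformed coordinates into each option and compare with the original:
(A) x + y  ->  (y) + (x) = x + y   [equals x + y: invariant]
(B) x^2 - y^2  ->  (y)^2 - (x)^2 = -x^2 + y^2   [differs from x^2 - y^2: not invariant]
(C) x + 2y  ->  (y) + 2(x) = 2x + y   [differs from x + 2y: not invariant]
(D) 2x - y  ->  2(y) - (x) = -x + 2y   [differs from 2x - y: not invariant]

Only option (A), x + y, is unchanged by the transformation.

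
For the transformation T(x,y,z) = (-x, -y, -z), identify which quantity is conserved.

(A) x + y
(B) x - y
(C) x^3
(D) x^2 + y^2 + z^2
D

Apply T(x,y,z) = (-x, -y, -z) to each option, i.e. replace (x, y, z) by the transformed coordinates.
Substitute the transformed coordinates into each option and compare with the original:
(A) x + y  ->  (-x) + (-y) = -x - y   [differs from x + y: not invariant]
(B) x - y  ->  (-x) - (-y) = -x + y   [differs from x - y: not invariant]
(C) x^3  ->  (-x)^3 = -x^3   [differs from x^3: not invariant]
(D) x^2 + y^2 + z^2  ->  (-x)^2 + (-y)^2 + (-z)^2 = x^2 + y^2 + z^2   [equals x^2 + y^2 + z^2: invariant]

Only option (D), x^2 + y^2 + z^2, is unchanged by the transformation.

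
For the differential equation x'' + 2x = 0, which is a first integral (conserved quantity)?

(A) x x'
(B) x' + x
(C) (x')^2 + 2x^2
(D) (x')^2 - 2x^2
C

A first integral I satisfies dI/dt = 0 along every solution. Differentiate each option and use the equation of motion:
(A) d/dt[x x'] = (x')^2 + x x'' = (x')^2 - 2x^2, not identically 0
(B) d/dt[x' + x] = x'' + x' = -2x + x', not identically 0
(C) d/dt[(x')^2 + 2x^2] = 2x'x'' + 4x x' = 2x'(-2x) + 4x x' = 0
(D) d/dt[(x')^2 - 2x^2] = 2x'x'' - 4x x' = -8x x', not identically 0

Only (C) has zero time-derivative. So the energy-like quantity (x')^2 + 2x^2 is the first integral.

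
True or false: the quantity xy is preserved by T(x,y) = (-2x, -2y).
False

Substitute T(x,y) = (-2x, -2y) into the expression and compare with the original.

Original: xy
After applying T: (-2x)(-2y) = 4xy

This differs from the original xy (difference: 3xy), so the expression is NOT invariant.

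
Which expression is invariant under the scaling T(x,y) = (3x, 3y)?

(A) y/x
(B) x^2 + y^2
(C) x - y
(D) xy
A

Under the uniform scaling T(x,y) = (3x, 3y):
Substitute the transformed coordinates into each option and compare with the original:
(A) y/x  ->  (3y)/(3x) = y/x   [equals y/x: invariant]
(B) x^2 + y^2  ->  (3x)^2 + (3y)^2 = 9x^2 + 9y^2   [differs from x^2 + y^2: not invariant]
(C) x - y  ->  (3x) - (3y) = 3x - 3y   [differs from x - y: not invariant]
(D) xy  ->  (3x)(3y) = 9xy   [differs from xy: not invariant]

Only option (A), y/x, is unchanged by the transformation.
The common factor 3 cancels in a ratio of coordinates, while sums, products and sums of squares pick up factors of 3 or 9.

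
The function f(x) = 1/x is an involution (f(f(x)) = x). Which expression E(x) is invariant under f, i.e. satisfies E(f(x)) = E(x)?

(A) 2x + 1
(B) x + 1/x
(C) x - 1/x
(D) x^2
B

Replace x by f(x) = 1/x in each option and simplify. As a quick numerical cross-check, also compare E(4) with E(f(4)) = E(1/4).

(A) 2x + 1  ->  2(1/x) + 1 = (x + 2)/x; check: E(4) = 9 but E(1/4) = 3/2.   [not invariant]
(B) x + 1/x  ->  (1/x) + 1/(1/x), which simplifies back to x + 1/x; check: E(4) = 17/4, E(1/4) = 17/4.   [invariant]
(C) x - 1/x  ->  (1/x) - 1/(1/x) = -x + 1/x; check: E(4) = 15/4 but E(1/4) = -15/4.   [not invariant]
(D) x^2  ->  (1/x)^2 = x^(-2); check: E(4) = 16 but E(1/4) = 1/16.   [not invariant]

Only (B) is unchanged. E is symmetric under swapping x with f(x) = 1/x, which is exactly what an involution does.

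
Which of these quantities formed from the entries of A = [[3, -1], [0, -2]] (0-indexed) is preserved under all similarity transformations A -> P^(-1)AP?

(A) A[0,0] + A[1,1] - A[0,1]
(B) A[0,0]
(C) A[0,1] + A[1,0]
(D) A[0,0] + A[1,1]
D

A[0,0] + A[1,1] is the trace of A. By the cyclic property of the trace, tr(P^(-1)AP) = tr(APP^(-1)) = tr(A), so it is the same for every matrix similar to A.

The other combinations are not similarity invariants. For example, take P = [[2, 1], [1, 1]] (det P = 1), so P^(-1) = [[1, -1], [-1, 2]] and
B = P^(-1)AP = [[7, 4], [-9, -6]].
Evaluating each option on A and on B:
(A) A[0,0] + A[1,1] - A[0,1]: 2 for A, -3 for B -> changes
(B) A[0,0]: 3 for A, 7 for B -> changes
(C) A[0,1] + A[1,0]: -1 for A, -5 for B -> changes
(D) A[0,0] + A[1,1]: 1 for A, 1 for B -> unchanged

Only (D) A[0,0] + A[1,1] = 1 survives (and it does so for every P, not just this one), so it is the invariant.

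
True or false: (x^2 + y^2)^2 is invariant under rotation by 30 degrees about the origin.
True

Applying rotation by 30 degrees: x' = x*cos(30 degrees) - y*sin(30 degrees) = sqrt(3)x/2 - y/2, y' = x*sin(30 degrees) + y*cos(30 degrees) = x/2 + sqrt(3)y/2

Substituting into (x^2 + y^2)^2:
((sqrt(3)x/2 - y/2)^2 + (x/2 + sqrt(3)y/2)^2)^2
= x^4 + 2x^2y^2 + y^4 = (x^2 + y^2)^2

This equals the original expression (x^2 + y^2)^2, so it IS invariant.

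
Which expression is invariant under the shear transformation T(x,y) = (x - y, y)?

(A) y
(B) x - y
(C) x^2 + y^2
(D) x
A

Under the shear T(x,y) = (x - y, y):
Substitute the transformed coordinates into each option and compare with the original:
(A) y  ->  (y) = y   [equals y: invariant]
(B) x - y  ->  (x - y) - (y) = x - 2y   [differs from x - y: not invariant]
(C) x^2 + y^2  ->  (x - y)^2 + (y)^2 = x^2 - 2xy + 2y^2   [differs from x^2 + y^2: not invariant]
(D) x  ->  (x - y) = x - y   [differs from x: not invariant]

Only option (A), y, is unchanged by the transformation.
A horizontal shear moves points parallel to the x-axis, so the y-coordinate (and any function of y alone) is unchanged.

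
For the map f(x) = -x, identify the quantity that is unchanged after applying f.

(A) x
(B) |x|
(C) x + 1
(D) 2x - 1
B

For f(x) = -x:
Applying f replaces x by -x. Since |-x| = |x|, the absolute value is unchanged by f, whereas x -> -x, 2x - 1 -> -2x - 1 and x + 1 -> -x + 1 all change.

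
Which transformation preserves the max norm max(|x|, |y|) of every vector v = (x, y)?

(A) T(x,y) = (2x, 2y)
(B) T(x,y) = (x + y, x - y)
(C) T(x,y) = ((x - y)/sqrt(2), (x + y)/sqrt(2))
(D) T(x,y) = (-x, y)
D

A transformation preserves a norm if ||T(v)|| = ||v|| for every v; a single vector where the norm changes rules an option out.

(A) T(x,y) = (2x, 2y): v = (1, 0) has norm max(|1|, |0|) = 1, but T(v) = (2, 0) has norm 2 -- not preserved.
(B) T(x,y) = (x + y, x - y): v = (1, 1) has norm max(|1|, |1|) = 1, but T(v) = (2, 0) has norm 2 -- not preserved.
(C) T(x,y) = ((x - y)/sqrt(2), (x + y)/sqrt(2)): v = (1, 0) has norm max(|1|, |0|) = 1, but T(v) = (sqrt(2)/2, sqrt(2)/2) has norm sqrt(2)/2 -- not preserved.
(D) T(x,y) = (-x, y): preserves the norm -- it only permutes the coordinates and/or flips signs, which leaves max(|x|, |y|) unchanged.

Therefore the answer is (D).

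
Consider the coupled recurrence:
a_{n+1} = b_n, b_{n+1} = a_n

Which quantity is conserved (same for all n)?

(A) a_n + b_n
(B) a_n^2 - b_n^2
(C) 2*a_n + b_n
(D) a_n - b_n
A

Replace a_n by a_{n+1} = b_n and b_n by b_{n+1} = a_n in each option and simplify:
(A) a_n + b_n  ->  (b_n) + (a_n) = a_n + b_n   [conserved]
(B) a_n^2 - b_n^2  ->  (b_n)^2 - (a_n)^2 = -a_n^2 + b_n^2   [not conserved]
(C) 2*a_n + b_n  ->  2*(b_n) + (a_n) = a_n + 2*b_n   [not conserved]
(D) a_n - b_n  ->  (b_n) - (a_n) = -a_n + b_n   [not conserved]

Only (A) a_n + b_n returns to itself after one step, so it is the conserved quantity.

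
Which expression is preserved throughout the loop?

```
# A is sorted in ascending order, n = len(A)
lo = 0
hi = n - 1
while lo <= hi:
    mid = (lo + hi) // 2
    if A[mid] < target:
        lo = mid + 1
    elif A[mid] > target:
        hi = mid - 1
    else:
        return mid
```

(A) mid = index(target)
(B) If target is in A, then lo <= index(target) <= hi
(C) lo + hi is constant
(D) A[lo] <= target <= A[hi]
B

A loop invariant must hold before the first iteration and be re-established by every execution of the body.

(B) If target is in A, then lo <= index(target) <= hi: Before the loop [lo, hi] = [0, n-1] covers every index. When A[mid] < target, sortedness puts target strictly to the right of mid, so setting lo = mid + 1 keeps index(target) in [lo, hi]; symmetrically for hi = mid - 1. Hence 'if target is in A then lo <= index(target) <= hi' holds after every iteration, and when lo > hi it proves target is absent.

The other options fail:
(A) mid = index(target): mid is just the current probe; it equals index(target) only on the iteration that returns.
(C) lo + hi is constant: each iteration moves exactly one of lo, hi, so lo + hi changes (e.g. 0 + (n-1) becomes (mid+1) + (n-1)).
(D) A[lo] <= target <= A[hi]: fails when target is not in A (e.g. target < A[0] already violates it before the loop), so it is not maintained in general.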